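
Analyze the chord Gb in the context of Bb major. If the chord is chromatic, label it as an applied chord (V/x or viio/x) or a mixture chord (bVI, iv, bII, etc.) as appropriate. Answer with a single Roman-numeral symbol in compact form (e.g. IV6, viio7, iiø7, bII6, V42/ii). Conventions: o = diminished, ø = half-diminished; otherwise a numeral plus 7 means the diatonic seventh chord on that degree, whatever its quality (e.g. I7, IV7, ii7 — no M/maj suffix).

Stacked in thirds the chord is Gb-Bb-Db: a major triad on Gb.
Gb is the lowered sixth degree of Bb major (diatonic 6 would be G). This is a major triad on the lowered sixth degree, borrowed from the parallel minor.

bVI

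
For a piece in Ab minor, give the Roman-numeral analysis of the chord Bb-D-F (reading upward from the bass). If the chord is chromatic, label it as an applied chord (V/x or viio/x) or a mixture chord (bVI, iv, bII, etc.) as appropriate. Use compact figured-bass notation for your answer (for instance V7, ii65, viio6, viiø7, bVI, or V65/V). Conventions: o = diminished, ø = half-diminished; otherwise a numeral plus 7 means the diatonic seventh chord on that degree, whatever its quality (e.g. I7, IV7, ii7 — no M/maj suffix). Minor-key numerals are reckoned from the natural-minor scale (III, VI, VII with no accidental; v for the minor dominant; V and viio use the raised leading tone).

The pitches Bb-D-F form a major triad rooted on Bb.
Bb is not a diatonic chord root with this quality in Ab minor, but it lies a perfect fifth above Eb (V), so the chord functions as an applied dominant of V.

V/V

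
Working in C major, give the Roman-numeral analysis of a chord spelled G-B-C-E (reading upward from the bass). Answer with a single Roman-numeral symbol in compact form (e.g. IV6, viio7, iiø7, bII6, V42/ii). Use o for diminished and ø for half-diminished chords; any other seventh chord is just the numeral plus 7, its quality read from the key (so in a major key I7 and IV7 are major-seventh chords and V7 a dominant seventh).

I43

Stacked in thirds the chord is C-E-G-B: a major seventh chord on C.
C is scale degree 1 in C major, and a major seventh chord on that degree is written I7.
With G in the bass the chord is in second inversion, so the figured bass is 43.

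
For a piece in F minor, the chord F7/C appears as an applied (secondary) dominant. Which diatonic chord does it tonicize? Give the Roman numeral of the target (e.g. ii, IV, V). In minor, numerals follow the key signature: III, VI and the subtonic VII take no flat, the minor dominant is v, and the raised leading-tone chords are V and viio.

iv

The chord is a dominant seventh chord on F.
A dominant resolves down a perfect fifth: F → Bb. In F minor, Bb is scale degree 4, i.e. iv.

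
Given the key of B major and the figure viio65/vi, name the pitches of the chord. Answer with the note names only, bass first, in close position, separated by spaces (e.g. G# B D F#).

A# C# E F##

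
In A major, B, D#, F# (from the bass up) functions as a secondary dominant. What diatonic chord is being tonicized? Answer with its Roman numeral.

V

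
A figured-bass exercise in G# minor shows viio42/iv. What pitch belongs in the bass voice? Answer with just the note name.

The applied chord viio42/iv is rooted on B#: B#-D#-F#-A.
The figure 42 means third inversion — the seventh is in the bass.

A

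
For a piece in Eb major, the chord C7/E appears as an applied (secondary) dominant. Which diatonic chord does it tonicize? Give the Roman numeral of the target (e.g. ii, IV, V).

The chord is a dominant seventh chord on C.
A dominant resolves down a perfect fifth: C → F. In Eb major, F is scale degree 2, i.e. ii.

ii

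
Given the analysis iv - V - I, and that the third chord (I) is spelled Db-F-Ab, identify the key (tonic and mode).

The anchor chord is a major triad on Db, labeled I.
If Db is scale degree 1 and the mode makes that degree carry a major triad, the tonic is Db and the mode is major.

Db major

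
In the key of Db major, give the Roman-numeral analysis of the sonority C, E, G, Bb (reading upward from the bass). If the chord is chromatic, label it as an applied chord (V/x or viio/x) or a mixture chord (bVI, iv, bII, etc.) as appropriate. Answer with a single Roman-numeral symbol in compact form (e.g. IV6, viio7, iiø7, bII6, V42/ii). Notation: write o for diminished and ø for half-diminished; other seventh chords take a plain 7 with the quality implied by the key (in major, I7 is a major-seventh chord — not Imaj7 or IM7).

V7/iii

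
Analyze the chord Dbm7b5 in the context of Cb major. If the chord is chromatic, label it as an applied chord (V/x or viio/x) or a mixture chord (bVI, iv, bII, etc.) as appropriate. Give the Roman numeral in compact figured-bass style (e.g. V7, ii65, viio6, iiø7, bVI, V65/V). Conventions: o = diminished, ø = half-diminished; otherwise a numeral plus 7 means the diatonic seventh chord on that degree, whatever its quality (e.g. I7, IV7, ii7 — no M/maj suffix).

iiø7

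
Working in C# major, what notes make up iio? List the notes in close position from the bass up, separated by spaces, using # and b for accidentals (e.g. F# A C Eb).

D# F# A

Scale degree 2 in C# major is D#; here the chord built on it is altered to a diminished triad. iio is the diminished supertonic triad, borrowed from the parallel minor.
So the chord is D#-F#-A.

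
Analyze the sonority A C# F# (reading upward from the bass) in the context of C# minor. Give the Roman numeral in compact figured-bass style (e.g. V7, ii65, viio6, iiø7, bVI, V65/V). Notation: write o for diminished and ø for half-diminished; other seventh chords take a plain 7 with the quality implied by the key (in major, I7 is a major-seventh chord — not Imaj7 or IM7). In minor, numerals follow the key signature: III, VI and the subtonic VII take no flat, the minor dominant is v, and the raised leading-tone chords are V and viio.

iv6

The pitches F#-A-C# form a minor triad rooted on F#.
F# is scale degree 4 in C# minor, and a minor triad on that degree is written iv.
With A in the bass the chord is in first inversion, so the figured bass is 6.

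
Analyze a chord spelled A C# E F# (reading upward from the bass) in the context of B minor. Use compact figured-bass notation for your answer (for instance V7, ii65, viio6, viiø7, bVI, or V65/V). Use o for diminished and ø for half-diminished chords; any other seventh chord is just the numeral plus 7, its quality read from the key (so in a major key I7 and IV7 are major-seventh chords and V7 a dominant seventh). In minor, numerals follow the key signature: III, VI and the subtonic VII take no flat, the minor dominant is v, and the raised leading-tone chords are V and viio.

The pitches F#-A-C#-E form a minor seventh chord rooted on F#.
In B minor, F# is the dominant; the diatonic minor seventh chord there is v7.
With A in the bass the chord is in first inversion, so the figured bass is 65.

v65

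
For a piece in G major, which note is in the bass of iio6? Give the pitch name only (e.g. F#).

C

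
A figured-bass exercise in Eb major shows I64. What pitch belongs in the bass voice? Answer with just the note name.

I in Eb major has root Eb; the chord is Eb-G-Bb.
The figure 64 means second inversion — the fifth is in the bass.

Bb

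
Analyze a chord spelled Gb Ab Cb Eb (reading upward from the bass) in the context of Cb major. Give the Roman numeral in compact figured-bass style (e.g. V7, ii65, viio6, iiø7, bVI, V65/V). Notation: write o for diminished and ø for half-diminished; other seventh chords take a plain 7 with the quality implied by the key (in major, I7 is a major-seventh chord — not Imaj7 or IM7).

vi42

Stacked in thirds the chord is Ab-Cb-Eb-Gb: a minor seventh chord on Ab.
Ab is scale degree 6 in Cb major, and a minor seventh chord on that degree is written vi7.
With Gb in the bass the chord is in third inversion, so the figured bass is 42.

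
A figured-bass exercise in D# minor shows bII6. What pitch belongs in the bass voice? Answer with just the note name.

bII in D# minor has root E; the chord is E-G#-B.
The figure 6 means first inversion — the third is in the bass.

G#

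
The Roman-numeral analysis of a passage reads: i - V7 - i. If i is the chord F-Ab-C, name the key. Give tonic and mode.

i is given as F-Ab-C — a minor triad with root F.
If F is scale degree 1 and the mode makes that degree carry a minor triad, the tonic is F and the mode is minor.

F minor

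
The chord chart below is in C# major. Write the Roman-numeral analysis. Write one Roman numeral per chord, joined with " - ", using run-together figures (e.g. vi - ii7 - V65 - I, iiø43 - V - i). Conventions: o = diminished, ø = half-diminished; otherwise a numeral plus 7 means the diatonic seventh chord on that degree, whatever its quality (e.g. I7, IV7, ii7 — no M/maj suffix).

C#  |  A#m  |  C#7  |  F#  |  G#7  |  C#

C#: root C# is the tonic; major triad there is I.
A#m: minor triad on A# = scale degree 6 → vi.
C#7: chromatic; C# is V of IV, so V7/IV.
F#: root F# is the subdominant; major triad there is IV.
G#7 has root G#, degree 5 in C# major, so V7.
C# has root C#, degree 1 in C# major, so I.

I - vi - V7/IV - IV - V7 - I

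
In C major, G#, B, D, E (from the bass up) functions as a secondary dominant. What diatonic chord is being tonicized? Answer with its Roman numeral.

vi

The chord is a dominant seventh chord on E.
A dominant resolves down a perfect fifth: E → A. In C major, A is scale degree 6, i.e. vi.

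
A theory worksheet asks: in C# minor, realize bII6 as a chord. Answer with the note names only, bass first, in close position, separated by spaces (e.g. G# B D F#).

bII6 is the Neapolitan sixth — a major triad on the lowered second degree, here in its customary first inversion. In C# minor that root is D.
So the chord is D-F#-A.
With the 6 figure the chord is in first inversion; from the bass F# upward in close position it reads F#-A-D.

F# A D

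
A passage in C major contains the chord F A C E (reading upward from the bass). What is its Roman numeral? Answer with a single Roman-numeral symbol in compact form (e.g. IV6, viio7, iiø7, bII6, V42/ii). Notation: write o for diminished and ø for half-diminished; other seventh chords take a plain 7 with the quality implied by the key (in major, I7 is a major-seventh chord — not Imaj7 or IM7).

The pitches F-A-C-E form a major seventh chord rooted on F.
F is scale degree 4 in C major, and a major seventh chord on that degree is written IV7.

IV7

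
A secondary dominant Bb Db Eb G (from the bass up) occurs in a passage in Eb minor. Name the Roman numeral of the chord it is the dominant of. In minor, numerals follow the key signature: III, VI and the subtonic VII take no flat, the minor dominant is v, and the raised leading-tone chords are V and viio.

iv

The chord is a dominant seventh chord on Eb.
A dominant resolves down a perfect fifth: Eb → Ab. In Eb minor, Ab is scale degree 4, i.e. iv.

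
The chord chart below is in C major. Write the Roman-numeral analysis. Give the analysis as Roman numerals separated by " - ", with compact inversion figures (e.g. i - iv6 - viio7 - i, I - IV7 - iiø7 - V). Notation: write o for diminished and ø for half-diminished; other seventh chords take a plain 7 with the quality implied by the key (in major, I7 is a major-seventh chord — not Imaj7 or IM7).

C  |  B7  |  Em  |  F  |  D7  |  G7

I - V7/iii - iii - IV - V7/V - V7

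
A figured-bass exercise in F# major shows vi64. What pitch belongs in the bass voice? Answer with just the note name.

A#

vi in F# major has root D#; the chord is D#-F#-A#.
The figure 64 means second inversion — the fifth is in the bass.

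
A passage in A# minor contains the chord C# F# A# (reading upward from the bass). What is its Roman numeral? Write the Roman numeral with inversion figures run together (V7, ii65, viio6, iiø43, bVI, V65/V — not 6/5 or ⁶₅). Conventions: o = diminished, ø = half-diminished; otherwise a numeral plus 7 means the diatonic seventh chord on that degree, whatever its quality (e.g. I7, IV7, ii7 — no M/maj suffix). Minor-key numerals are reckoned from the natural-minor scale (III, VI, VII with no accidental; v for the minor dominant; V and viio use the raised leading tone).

VI64

The pitches F#-A#-C# form a major triad rooted on F#.
In A# minor, F# is the submediant; the diatonic major triad there is VI.
With C# in the bass the chord is in second inversion, so the figured bass is 64.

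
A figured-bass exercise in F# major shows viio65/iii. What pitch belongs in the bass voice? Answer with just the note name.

B#

The applied chord viio65/iii is rooted on G##: G##-B#-D#-F#.
The figure 65 means first inversion — the third is in the bass.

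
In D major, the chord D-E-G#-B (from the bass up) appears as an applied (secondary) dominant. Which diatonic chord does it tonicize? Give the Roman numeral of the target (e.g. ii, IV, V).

V

The chord is a dominant seventh chord on E.
A dominant resolves down a perfect fifth: E → A. In D major, A is scale degree 5, i.e. V.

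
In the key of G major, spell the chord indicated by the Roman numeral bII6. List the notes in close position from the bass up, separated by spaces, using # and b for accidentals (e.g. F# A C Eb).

C Eb Ab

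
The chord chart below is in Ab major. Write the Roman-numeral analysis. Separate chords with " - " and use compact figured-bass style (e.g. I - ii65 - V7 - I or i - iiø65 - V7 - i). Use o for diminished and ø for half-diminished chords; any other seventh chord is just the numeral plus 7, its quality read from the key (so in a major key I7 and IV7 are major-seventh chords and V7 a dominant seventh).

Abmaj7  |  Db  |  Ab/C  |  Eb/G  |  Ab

I7 - IV - I6 - V6 - I

Abmaj7 has root Ab, degree 1 in Ab major, so I7.
Db: major triad on Db = scale degree 4 → IV.
Ab/C: root Ab is the tonic; major triad there is I6.
Eb/G: major triad on Eb = scale degree 5 → V6.
Ab: root Ab is the tonic; major triad there is I.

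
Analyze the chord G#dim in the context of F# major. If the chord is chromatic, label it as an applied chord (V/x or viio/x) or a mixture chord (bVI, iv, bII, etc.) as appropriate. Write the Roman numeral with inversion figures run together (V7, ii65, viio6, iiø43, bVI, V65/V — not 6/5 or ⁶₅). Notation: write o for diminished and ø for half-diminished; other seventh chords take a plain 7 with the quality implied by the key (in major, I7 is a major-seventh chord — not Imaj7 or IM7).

iio

The pitches G#-B-D form a diminished triad rooted on G#.
G# is the second degree of F# major. This is the diminished supertonic triad, borrowed from the parallel minor.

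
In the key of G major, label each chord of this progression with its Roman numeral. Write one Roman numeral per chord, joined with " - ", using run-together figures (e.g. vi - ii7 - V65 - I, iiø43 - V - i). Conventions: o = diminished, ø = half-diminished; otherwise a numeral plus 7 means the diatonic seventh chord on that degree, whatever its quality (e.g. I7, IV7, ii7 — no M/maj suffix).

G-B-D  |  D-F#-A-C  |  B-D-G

I - V7 - I6

G-B-D: major triad on G = scale degree 1 → I.
D-F#-A-C has root D, degree 5 in G major, so V7.
B-D-G: root G is the tonic; major triad there is I6.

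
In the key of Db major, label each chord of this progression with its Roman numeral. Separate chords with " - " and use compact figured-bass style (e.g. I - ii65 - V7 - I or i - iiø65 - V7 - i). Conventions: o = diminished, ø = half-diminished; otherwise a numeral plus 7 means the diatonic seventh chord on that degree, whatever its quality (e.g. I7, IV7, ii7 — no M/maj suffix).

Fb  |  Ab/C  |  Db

Fb: major triad on Fb — chromatic; bIII (borrowed from the parallel minor).
Ab/C has root Ab, degree 5 in Db major, so V6.
Db: major triad on Db = scale degree 1 → I.

bIII - V6 - I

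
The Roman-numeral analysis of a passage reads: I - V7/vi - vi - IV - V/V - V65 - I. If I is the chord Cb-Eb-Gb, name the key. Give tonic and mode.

Cb major

The chord Cb is a major triad rooted on Cb; its label is I.
If Cb is scale degree 1 and the mode makes that degree carry a major triad, the tonic is Cb and the mode is major.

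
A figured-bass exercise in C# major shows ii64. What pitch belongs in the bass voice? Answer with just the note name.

A#

ii in C# major has root D#; the chord is D#-F#-A#.
The figure 64 means second inversion — the fifth is in the bass.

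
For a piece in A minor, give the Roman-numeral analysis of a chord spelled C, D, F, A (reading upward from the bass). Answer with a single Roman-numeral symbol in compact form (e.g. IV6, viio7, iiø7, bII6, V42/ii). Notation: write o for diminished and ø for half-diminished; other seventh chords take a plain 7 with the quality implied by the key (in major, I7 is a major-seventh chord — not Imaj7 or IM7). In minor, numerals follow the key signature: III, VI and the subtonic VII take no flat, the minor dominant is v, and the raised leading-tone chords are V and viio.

iv42

Stacked in thirds the chord is D-F-A-C: a minor seventh chord on D.
D is scale degree 4 in A minor, and a minor seventh chord on that degree is written iv7.
With C in the bass the chord is in third inversion, so the figured bass is 42.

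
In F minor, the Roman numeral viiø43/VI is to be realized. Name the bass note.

The applied chord viiø43/VI is rooted on C: C-Eb-Gb-Bb.
The figure 43 means second inversion — the fifth is in the bass.

Gb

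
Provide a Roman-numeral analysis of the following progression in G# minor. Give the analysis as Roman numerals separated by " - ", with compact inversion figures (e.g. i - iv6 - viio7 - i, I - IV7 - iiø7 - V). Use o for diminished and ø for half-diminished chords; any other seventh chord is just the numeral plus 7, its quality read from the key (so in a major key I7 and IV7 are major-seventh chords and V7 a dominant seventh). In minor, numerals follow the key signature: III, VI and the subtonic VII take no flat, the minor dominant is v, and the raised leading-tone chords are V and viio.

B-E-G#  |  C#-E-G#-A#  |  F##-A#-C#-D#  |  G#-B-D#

B-E-G#: major triad on E = scale degree 6 → VI64.
C#-E-G#-A#: root A# is the supertonic; half-diminished seventh chord there is iiø65.
F##-A#-C#-D#: root D# is the dominant; dominant seventh chord there is V65.
G#-B-D#: minor triad on G# = scale degree 1 → i.

VI64 - iiø65 - V65 - i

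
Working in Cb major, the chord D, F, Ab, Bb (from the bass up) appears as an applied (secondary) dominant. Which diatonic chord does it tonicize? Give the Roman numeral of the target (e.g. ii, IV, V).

The chord is a dominant seventh chord on Bb.
A dominant resolves down a perfect fifth: Bb → Eb. In Cb major, Eb is scale degree 3, i.e. iii.

iii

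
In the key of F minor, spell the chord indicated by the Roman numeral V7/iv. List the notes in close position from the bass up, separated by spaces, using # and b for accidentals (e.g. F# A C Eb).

F A C Eb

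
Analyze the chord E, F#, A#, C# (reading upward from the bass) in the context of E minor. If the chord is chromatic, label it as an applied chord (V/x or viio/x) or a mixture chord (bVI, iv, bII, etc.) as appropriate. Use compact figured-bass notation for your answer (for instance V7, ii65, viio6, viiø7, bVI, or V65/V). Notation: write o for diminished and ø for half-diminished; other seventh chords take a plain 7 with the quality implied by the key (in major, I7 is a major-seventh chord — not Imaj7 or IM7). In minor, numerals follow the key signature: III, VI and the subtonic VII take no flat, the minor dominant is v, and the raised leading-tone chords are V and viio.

V42/V

The pitches F#-A#-C#-E form a dominant seventh chord rooted on F#.
F# is not a diatonic chord root with this quality in E minor, but it lies a perfect fifth above B (V), so the chord functions as an applied dominant of V.
With E in the bass the chord is in third inversion, so the figured bass is 42.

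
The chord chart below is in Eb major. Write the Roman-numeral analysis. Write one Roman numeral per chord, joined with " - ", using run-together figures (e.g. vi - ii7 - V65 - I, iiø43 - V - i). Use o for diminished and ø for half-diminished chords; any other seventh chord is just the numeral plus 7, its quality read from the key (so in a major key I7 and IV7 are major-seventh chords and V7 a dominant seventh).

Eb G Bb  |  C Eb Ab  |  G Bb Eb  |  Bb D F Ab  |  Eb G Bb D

Eb-G-Bb has root Eb, degree 1 in Eb major, so I.
C-Eb-Ab has root Ab, degree 4 in Eb major, so IV6.
G-Bb-Eb: root Eb is the tonic; major triad there is I6.
Bb-D-F-Ab has root Bb, degree 5 in Eb major, so V7.
Eb-G-Bb-D has root Eb, degree 1 in Eb major, so I7.

I - IV6 - I6 - V7 - I7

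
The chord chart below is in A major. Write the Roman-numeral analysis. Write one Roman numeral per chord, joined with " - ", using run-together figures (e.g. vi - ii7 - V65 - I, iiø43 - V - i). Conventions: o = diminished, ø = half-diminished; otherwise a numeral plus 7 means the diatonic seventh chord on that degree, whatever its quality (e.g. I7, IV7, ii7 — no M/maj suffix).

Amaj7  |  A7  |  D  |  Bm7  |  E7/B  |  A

I7 - V7/IV - IV - ii7 - V43 - I

Amaj7 has root A, degree 1 in A major, so I7.
A7: chromatic; A is V of IV, so V7/IV.
D: major triad on D = scale degree 4 → IV.
Bm7: root B is the supertonic; minor seventh chord there is ii7.
E7/B has root E, degree 5 in A major, so V43.
A: root A is the tonic; major triad there is I.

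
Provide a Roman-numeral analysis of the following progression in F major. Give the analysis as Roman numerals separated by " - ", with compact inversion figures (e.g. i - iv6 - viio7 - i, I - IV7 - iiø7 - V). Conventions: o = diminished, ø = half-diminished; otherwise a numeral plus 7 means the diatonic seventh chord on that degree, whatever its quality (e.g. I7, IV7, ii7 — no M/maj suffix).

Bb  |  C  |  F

IV - V - I

Bb: root Bb is the subdominant; major triad there is IV.
C has root C, degree 5 in F major, so V.
F has root F, degree 1 in F major, so I.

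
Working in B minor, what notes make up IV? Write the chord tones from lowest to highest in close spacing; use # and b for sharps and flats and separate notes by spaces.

E G# B

Scale degree 4 in B minor is E; here the chord built on it is altered to a major triad. IV is the major subdominant, borrowed from the parallel major.
So the chord is E-G#-B, a major triad.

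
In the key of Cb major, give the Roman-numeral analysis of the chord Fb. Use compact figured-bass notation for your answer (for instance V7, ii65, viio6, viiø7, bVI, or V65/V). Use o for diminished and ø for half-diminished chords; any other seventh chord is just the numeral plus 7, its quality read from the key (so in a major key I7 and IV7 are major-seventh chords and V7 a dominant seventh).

The pitches Fb-Ab-Cb form a major triad rooted on Fb.
In Cb major, Fb is the subdominant; the diatonic major triad there is IV.

IV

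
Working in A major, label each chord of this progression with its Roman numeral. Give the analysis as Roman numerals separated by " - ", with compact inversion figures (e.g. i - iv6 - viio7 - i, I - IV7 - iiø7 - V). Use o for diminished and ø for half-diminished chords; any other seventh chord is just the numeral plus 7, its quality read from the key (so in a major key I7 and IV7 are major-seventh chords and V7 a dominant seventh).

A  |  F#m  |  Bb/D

I - vi - bII6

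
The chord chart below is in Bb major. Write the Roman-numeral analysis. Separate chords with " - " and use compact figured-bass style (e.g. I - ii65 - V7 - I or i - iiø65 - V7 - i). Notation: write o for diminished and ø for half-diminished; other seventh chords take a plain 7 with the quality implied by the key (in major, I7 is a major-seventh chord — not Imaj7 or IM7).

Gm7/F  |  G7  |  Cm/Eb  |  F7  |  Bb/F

vi42 - V7/ii - ii6 - V7 - I64

Gm7/F: root G is the submediant; minor seventh chord there is vi42.
G7 is the secondary dominant of ii (dominant seventh chord on G): V7/ii.
Cm/Eb has root C, degree 2 in Bb major, so ii6.
F7 has root F, degree 5 in Bb major, so V7.
Bb/F: root Bb is the tonic; major triad there is I64.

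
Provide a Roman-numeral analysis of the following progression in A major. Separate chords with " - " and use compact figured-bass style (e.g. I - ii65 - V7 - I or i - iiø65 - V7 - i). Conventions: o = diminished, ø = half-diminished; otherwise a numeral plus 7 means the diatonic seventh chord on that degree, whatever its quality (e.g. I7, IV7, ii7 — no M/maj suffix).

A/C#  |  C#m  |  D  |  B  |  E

I6 - iii - IV - V/V - V

A/C#: root A is the tonic; major triad there is I6.
C#m: root C# is the mediant; minor triad there is iii.
D has root D, degree 4 in A major, so IV.
B: a major triad on B, the applied dominant of V → V/V.
E has root E, degree 5 in A major, so V.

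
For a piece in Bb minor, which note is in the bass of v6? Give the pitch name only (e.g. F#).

Ab

v in Bb minor has root F; the chord is F-Ab-C.
The figure 6 means first inversion — the third is in the bass.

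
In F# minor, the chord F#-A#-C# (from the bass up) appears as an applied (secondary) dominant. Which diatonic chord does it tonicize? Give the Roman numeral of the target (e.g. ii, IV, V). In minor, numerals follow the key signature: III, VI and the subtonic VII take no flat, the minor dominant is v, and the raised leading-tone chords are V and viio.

iv

The chord is a major triad on F#.
A dominant resolves down a perfect fifth: F# → B. In F# minor, B is scale degree 4, i.e. iv.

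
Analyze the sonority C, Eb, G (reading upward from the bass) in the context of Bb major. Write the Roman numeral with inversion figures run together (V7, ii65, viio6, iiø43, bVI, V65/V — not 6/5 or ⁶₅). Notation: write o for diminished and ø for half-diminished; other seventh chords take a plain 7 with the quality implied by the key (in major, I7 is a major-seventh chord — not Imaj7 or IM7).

ii

The pitches C-Eb-G form a minor triad rooted on C.
In Bb major, C is the supertonic; the diatonic minor triad there is ii.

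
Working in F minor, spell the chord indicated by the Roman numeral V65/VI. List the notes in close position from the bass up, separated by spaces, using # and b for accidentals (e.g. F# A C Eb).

C Eb Gb Ab

The slash means an applied dominant: we want the dominant of VI. In F minor, VI is Db major, and its dominant is built on Ab.
Building a dominant seventh chord on Ab gives Ab-C-Eb-Gb.
With the 65 figure the chord is in first inversion; from the bass C upward in close position it reads C-Eb-Gb-Ab.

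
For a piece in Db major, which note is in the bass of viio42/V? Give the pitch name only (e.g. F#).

Fb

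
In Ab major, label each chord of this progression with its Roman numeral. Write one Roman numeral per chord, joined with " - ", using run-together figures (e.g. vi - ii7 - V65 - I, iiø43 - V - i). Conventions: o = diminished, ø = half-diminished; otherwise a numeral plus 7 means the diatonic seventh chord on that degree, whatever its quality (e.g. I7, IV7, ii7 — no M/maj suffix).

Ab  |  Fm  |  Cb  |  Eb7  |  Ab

I - vi - bIII - V7 - I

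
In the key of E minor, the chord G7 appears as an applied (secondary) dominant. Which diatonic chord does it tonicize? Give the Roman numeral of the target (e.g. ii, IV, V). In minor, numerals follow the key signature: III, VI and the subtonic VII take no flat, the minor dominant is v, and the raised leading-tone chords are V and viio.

The chord is a dominant seventh chord on G.
A dominant resolves down a perfect fifth: G → C. In E minor, C is scale degree 6, i.e. VI.

VI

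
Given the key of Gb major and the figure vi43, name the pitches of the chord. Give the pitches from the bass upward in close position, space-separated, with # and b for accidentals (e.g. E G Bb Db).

In Gb major, scale degree 6 is Eb, and the diatonic chord built there is a minor seventh chord.
Stacking thirds from Eb gives Eb-Gb-Bb-Db.
With the 43 figure the chord is in second inversion; from the bass Bb upward in close position it reads Bb-Db-Eb-Gb.

Bb Db Eb Gb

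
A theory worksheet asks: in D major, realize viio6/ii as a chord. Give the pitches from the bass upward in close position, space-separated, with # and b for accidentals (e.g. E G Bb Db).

The slash marks an applied leading-tone chord: viio of ii. In D major, ii is E, so the leading tone to it is D#, a half step below.
Building a diminished triad on D# gives D#-F#-A.
With the 6 figure the chord is in first inversion; from the bass F# upward in close position it reads F#-A-D#.

F# A D#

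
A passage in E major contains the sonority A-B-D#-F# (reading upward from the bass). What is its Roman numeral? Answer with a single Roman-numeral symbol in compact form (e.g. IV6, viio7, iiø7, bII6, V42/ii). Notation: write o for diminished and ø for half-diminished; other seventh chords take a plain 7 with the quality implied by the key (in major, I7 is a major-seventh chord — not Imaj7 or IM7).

V42

Stacked in thirds the chord is B-D#-F#-A: a dominant seventh chord on B.
B is scale degree 5 in E major, and a dominant seventh chord on that degree is written V7.
With A in the bass the chord is in third inversion, so the figured bass is 42.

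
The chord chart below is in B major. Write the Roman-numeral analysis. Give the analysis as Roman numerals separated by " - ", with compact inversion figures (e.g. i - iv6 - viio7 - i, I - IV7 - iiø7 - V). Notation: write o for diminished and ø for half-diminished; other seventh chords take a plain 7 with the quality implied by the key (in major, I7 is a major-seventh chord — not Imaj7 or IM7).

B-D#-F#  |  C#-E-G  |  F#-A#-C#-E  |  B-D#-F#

B-D#-F# has root B, degree 1 in B major, so I.
C#-E-G: diminished triad on C# — chromatic; iio (borrowed from the parallel minor).
F#-A#-C#-E has root F#, degree 5 in B major, so V7.
B-D#-F# has root B, degree 1 in B major, so I.

I - iio - V7 - I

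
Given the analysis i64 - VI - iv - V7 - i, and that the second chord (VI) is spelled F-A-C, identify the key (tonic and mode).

A minor

VI is given as F-A-C — a major triad with root F.
Counting down 5 scale steps from F places the tonic on A; a major triad on degree 6 is diatonic only in minor.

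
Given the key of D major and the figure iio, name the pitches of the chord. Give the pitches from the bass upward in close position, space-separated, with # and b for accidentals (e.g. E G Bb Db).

iio is the diminished supertonic triad, borrowed from the parallel minor. In D major that root is E.
So the chord is E-G-Bb.

E G Bb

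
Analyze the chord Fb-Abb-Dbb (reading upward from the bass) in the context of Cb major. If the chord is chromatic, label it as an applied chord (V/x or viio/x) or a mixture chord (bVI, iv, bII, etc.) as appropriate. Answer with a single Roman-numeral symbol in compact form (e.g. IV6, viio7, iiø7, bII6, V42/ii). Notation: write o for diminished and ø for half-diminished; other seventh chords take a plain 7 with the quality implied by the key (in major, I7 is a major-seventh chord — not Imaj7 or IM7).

bII6

Stacked in thirds the chord is Dbb-Fb-Abb: a major triad on Dbb.
Dbb is the lowered second degree of Cb major (diatonic 2 would be Db). This is the Neapolitan sixth — a major triad on the lowered second degree, here in its customary first inversion.
With Fb in the bass the chord is in first inversion, so the figured bass is 6.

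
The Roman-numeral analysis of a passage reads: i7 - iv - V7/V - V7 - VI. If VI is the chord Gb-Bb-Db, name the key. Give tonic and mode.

Bb minor

The chord Gb is a major triad rooted on Gb; its label is VI.
Counting down 5 scale steps from Gb places the tonic on Bb; a major triad on degree 6 is diatonic only in minor.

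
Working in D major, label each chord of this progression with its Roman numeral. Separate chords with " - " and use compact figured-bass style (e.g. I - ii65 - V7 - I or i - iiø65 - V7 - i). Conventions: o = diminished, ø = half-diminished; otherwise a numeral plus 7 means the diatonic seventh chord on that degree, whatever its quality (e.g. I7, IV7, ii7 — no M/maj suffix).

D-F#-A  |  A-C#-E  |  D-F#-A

I - V - I

D-F#-A: major triad on D = scale degree 1 → I.
A-C#-E: major triad on A = scale degree 5 → V.
D-F#-A: root D is the tonic; major triad there is I.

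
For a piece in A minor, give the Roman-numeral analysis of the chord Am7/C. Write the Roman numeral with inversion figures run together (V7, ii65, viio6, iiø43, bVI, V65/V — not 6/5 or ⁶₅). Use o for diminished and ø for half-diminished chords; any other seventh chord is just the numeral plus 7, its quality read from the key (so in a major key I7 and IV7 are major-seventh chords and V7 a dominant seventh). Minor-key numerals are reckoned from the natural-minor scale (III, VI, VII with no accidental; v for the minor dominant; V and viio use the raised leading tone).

Stacked in thirds the chord is A-C-E-G: a minor seventh chord on A.
A is scale degree 1 in A minor, and a minor seventh chord on that degree is written i7.
With C in the bass the chord is in first inversion, so the figured bass is 65.

i65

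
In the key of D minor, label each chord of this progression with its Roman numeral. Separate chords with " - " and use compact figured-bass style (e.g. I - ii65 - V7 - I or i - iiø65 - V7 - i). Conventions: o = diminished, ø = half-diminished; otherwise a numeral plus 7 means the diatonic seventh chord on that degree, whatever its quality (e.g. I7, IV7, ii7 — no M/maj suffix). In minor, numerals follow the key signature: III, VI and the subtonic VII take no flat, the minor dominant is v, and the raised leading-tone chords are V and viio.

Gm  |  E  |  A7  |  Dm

iv - V/V - V7 - i

Gm: minor triad on G = scale degree 4 → iv.
E: chromatic; E is V of V, so V/V.
A7: dominant seventh chord on A = scale degree 5 → V7.
Dm: root D is the tonic; minor triad there is i.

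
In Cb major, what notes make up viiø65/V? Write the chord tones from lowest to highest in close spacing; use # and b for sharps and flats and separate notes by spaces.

Ab Cb Eb F

The slash marks an applied leading-tone chord: viio of V. In Cb major, V is Gb, so the leading tone to it is F, a half step below.
Building a half-diminished seventh chord on F gives F-Ab-Cb-Eb.
With the 65 figure the chord is in first inversion; from the bass Ab upward in close position it reads Ab-Cb-Eb-F.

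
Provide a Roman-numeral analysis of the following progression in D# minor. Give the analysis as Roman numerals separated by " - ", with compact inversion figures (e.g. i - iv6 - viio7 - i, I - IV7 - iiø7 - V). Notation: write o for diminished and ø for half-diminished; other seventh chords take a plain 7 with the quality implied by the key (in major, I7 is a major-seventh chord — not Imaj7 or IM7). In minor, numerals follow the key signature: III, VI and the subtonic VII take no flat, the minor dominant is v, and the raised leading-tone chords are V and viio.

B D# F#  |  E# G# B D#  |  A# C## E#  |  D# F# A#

VI - iiø7 - V - i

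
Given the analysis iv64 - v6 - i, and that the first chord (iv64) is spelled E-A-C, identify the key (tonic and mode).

The anchor chord is a minor triad on A, labeled iv64.
Counting down 3 scale steps from A places the tonic on E; a minor triad on degree 4 is diatonic only in minor.

E minor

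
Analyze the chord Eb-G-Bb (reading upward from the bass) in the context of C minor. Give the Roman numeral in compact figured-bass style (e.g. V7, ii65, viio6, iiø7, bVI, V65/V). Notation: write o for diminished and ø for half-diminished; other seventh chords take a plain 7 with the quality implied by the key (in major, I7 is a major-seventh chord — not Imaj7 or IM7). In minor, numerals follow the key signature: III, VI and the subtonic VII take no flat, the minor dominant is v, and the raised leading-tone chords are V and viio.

III

Stacked in thirds the chord is Eb-G-Bb: a major triad on Eb.
Eb is scale degree 3 in C minor, and a major triad on that degree is written III.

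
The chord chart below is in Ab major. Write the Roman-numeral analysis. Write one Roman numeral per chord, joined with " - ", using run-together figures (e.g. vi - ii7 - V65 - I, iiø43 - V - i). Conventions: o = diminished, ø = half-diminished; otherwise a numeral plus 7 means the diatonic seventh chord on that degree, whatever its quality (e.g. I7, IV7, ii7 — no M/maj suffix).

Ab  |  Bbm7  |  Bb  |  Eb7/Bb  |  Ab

I - ii7 - V/V - V43 - I

Ab: major triad on Ab = scale degree 1 → I.
Bbm7: root Bb is the supertonic; minor seventh chord there is ii7.
Bb: a major triad on Bb, the applied dominant of V → V/V.
Eb7/Bb: root Eb is the dominant; dominant seventh chord there is V43.
Ab: major triad on Ab = scale degree 1 → I.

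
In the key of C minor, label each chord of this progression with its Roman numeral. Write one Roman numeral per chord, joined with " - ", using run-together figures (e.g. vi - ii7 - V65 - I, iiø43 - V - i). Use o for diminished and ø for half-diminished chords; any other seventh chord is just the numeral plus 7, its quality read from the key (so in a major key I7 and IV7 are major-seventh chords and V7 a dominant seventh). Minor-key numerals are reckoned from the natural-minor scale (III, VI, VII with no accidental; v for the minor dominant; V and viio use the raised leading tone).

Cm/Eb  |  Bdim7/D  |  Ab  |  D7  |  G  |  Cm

i6 - viio65 - VI - V7/V - V - i

Cm/Eb has root C, degree 1 in C minor, so i6.
Bdim7/D: fully diminished seventh chord on B = scale degree 7 → viio65.
Ab has root Ab, degree 6 in C minor, so VI.
D7 is the secondary dominant of V (dominant seventh chord on D): V7/V.
G has root G, degree 5 in C minor, so V.
Cm: minor triad on C = scale degree 1 → i.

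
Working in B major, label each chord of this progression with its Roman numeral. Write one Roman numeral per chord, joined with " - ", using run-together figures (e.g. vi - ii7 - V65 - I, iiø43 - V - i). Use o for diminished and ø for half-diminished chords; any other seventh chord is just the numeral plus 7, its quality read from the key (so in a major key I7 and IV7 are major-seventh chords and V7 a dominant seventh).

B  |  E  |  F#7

I - IV - V7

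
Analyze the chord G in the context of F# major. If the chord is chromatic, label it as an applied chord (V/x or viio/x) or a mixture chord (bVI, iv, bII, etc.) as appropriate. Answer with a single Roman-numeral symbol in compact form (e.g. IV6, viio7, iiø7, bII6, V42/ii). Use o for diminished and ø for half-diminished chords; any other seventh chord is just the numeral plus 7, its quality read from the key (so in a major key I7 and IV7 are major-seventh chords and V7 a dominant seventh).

bII

The pitches G-B-D form a major triad rooted on G.
G is the lowered second degree of F# major (diatonic 2 would be G#). This is the Neapolitan chord — a major triad on the lowered second degree.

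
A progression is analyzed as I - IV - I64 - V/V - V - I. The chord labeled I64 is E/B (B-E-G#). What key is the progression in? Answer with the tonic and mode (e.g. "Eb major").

E major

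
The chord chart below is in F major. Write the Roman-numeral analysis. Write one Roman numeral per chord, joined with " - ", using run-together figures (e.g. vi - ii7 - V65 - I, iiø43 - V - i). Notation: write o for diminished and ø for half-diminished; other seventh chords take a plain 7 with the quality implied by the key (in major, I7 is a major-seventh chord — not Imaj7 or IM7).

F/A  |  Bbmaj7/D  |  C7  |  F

I6 - IV65 - V7 - I

F/A: major triad on F = scale degree 1 → I6.
Bbmaj7/D: root Bb is the subdominant; major seventh chord there is IV65.
C7 has root C, degree 5 in F major, so V7.
F: major triad on F = scale degree 1 → I.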